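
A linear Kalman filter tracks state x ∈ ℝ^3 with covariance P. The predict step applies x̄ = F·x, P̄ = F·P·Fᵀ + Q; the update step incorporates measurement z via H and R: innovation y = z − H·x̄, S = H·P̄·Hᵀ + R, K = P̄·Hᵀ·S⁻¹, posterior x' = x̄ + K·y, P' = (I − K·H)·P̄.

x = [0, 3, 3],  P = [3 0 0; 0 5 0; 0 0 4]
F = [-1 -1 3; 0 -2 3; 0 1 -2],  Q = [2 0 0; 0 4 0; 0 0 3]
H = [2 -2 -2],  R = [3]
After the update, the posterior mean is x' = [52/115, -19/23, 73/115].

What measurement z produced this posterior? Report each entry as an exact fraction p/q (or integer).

x̄ = F·x = [6, 3, -3]
P̄ = F·P·Fᵀ + Q = [46 46 -29; 46 60 -34; -29 -34 24]
S = H·P̄·Hᵀ + R = [115]
K = P̄·Hᵀ·S⁻¹ = [58/115; 8/23; -38/115]
x' − x̄ = [-638/115, -88/23, 418/115] = K·y
y = (KᵀK)⁻¹·Kᵀ·(x' − x̄) = [-11]
z = y + H·x̄ = [-11] + [12] = [1]

z = [1]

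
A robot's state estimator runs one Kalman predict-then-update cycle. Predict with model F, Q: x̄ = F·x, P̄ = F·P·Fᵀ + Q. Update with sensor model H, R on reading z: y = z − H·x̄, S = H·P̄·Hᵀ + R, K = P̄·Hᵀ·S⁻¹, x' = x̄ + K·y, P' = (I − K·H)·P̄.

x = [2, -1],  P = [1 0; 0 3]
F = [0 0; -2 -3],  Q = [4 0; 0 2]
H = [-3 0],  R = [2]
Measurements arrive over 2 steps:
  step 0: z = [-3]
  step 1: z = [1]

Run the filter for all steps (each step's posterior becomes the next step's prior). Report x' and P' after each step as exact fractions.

step 0: x' = [18/19, -1], P' = [4/19 0; 0 33]
step 1: x' = [-6/19, 21/19], P' = [4/19 0; 0 5697/19]

step 0: x̄ = F·x = [0, -1]
step 0: P̄ = F·P·Fᵀ + Q = [4 0; 0 33]
step 0: y = z − H·x̄ = [-3]
step 0: S = H·P̄·Hᵀ + R = [38]
step 0: K = P̄·Hᵀ·S⁻¹ = [-6/19; 0]
step 0: x' = x̄ + K·y = [18/19, -1]
step 0: P' = (I − K·H)·P̄ = [4/19 0; 0 33]
step 1: x̄ = F·x = [0, 21/19]
step 1: P̄ = F·P·Fᵀ + Q = [4 0; 0 5697/19]
step 1: y = z − H·x̄ = [1]
step 1: S = H·P̄·Hᵀ + R = [38]
step 1: K = P̄·Hᵀ·S⁻¹ = [-6/19; 0]
step 1: x' = x̄ + K·y = [-6/19, 21/19]
step 1: P' = (I − K·H)·P̄ = [4/19 0; 0 5697/19]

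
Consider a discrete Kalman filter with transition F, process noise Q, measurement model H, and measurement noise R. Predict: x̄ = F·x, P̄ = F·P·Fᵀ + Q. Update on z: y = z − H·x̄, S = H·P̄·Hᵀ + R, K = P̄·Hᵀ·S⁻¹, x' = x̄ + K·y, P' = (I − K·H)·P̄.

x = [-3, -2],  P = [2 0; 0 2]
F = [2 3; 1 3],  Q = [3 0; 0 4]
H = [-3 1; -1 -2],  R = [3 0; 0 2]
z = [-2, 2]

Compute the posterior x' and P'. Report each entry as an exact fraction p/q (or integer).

x̄ = F·x = [-12, -9]
P̄ = F·P·Fᵀ + Q = [29 22; 22 24]
y = z − H·x̄ = [-29, -28]
S = H·P̄·Hᵀ + R = [156 149; 149 215]
K = P̄·Hᵀ·S⁻¹ = [-3098/11339 -1703/11339; 1400/11339 -4662/11339]
x' = x̄ + K·y = [1458/11339, -12115/11339]
P' = (I − K·H)·P̄ = [3142/11339 132/11339; 132/11339 4596/11339]

x' = [1458/11339, -12115/11339]
P' = [3142/11339 132/11339; 132/11339 4596/11339]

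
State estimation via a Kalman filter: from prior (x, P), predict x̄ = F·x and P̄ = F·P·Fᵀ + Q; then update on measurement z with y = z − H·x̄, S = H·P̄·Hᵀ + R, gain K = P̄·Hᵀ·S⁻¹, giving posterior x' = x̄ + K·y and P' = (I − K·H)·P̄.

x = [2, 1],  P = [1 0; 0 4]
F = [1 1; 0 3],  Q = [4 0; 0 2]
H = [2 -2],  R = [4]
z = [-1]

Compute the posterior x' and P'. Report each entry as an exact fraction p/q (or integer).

x' = [49/16, 85/24]
P' = [69/8 35/4; 35/4 59/6]

x̄ = F·x = [3, 3]
P̄ = F·P·Fᵀ + Q = [9 12; 12 38]
y = z − H·x̄ = [-1]
S = H·P̄·Hᵀ + R = [96]
K = P̄·Hᵀ·S⁻¹ = [-1/16; -13/24]
x' = x̄ + K·y = [49/16, 85/24]
P' = (I − K·H)·P̄ = [69/8 35/4; 35/4 59/6]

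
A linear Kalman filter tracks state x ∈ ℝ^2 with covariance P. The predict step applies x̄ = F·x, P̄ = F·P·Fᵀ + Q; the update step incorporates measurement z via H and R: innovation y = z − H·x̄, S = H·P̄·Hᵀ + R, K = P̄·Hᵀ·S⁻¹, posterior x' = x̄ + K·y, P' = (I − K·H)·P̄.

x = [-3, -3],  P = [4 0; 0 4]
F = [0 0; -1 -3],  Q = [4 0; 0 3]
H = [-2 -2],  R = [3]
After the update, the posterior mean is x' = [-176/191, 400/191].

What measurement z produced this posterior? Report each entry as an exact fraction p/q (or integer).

z = [-2]

x̄ = F·x = [0, 12]
P̄ = F·P·Fᵀ + Q = [4 0; 0 43]
S = H·P̄·Hᵀ + R = [191]
K = P̄·Hᵀ·S⁻¹ = [-8/191; -86/191]
x' − x̄ = [-176/191, -1892/191] = K·y
y = (KᵀK)⁻¹·Kᵀ·(x' − x̄) = [22]
z = y + H·x̄ = [22] + [-24] = [-2]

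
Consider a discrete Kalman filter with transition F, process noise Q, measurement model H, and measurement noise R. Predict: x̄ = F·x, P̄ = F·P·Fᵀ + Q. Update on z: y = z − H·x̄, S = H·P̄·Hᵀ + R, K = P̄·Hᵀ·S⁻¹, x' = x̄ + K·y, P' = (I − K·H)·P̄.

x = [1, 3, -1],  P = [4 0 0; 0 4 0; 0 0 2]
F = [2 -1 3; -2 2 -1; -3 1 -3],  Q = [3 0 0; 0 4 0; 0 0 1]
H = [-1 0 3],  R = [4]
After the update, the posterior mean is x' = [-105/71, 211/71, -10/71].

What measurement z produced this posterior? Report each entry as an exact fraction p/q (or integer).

x̄ = F·x = [-4, 5, 3]
P̄ = F·P·Fᵀ + Q = [41 -30 -46; -30 38 38; -46 38 59]
S = H·P̄·Hᵀ + R = [852]
K = P̄·Hᵀ·S⁻¹ = [-179/852; 12/71; 223/852]
x' − x̄ = [179/71, -144/71, -223/71] = K·y
y = (KᵀK)⁻¹·Kᵀ·(x' − x̄) = [-12]
z = y + H·x̄ = [-12] + [13] = [1]

z = [1]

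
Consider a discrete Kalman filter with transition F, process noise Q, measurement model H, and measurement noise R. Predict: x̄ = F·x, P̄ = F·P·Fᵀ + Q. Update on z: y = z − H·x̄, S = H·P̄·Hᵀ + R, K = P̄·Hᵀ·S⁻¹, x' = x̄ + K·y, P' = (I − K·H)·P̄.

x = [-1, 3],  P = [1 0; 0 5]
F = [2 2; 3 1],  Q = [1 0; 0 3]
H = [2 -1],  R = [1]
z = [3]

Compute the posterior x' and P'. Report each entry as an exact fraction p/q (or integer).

x' = [23/27, -25/18]
P' = [97/27 59/9; 59/9 77/6]

x̄ = F·x = [4, 0]
P̄ = F·P·Fᵀ + Q = [25 16; 16 17]
y = z − H·x̄ = [-5]
S = H·P̄·Hᵀ + R = [54]
K = P̄·Hᵀ·S⁻¹ = [17/27; 5/18]
x' = x̄ + K·y = [23/27, -25/18]
P' = (I − K·H)·P̄ = [97/27 59/9; 59/9 77/6]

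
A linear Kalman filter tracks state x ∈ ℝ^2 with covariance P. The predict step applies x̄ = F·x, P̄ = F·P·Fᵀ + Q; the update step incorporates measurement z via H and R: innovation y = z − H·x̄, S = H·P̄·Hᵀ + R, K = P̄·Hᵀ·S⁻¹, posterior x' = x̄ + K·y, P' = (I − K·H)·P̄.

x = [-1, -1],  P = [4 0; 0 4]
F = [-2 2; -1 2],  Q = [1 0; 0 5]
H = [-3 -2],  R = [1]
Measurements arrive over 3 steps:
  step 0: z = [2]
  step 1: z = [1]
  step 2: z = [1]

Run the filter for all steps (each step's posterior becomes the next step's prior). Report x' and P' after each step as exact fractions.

step 0: x' = [0, -1], P' = [3/2 -15/7; -15/7 1133/343]
step 1: x' = [-22807/274118, -52196/137059], P' = [303011/274118 -212663/137059; -212663/137059 662647/274118]
step 2: x' = [-11518239/80966552, -11676377/40483276], P' = [89053461/80966552 -62510695/40483276; -62510695/40483276 24362657/10120819]

step 0: x̄ = F·x = [0, -1]
step 0: P̄ = F·P·Fᵀ + Q = [33 24; 24 25]
step 0: y = z − H·x̄ = [0]
step 0: S = H·P̄·Hᵀ + R = [686]
step 0: K = P̄·Hᵀ·S⁻¹ = [-3/14; -61/343]
step 0: x' = x̄ + K·y = [0, -1]
step 0: P' = (I − K·H)·P̄ = [3/2 -15/7; -15/7 1133/343]
step 1: x̄ = F·x = [-2, -2]
step 1: P̄ = F·P·Fᵀ + Q = [12813/343 9971/343; 9971/343 19403/686]
step 1: y = z − H·x̄ = [-9]
step 1: S = H·P̄·Hᵀ + R = [274118/343]
step 1: K = P̄·Hᵀ·S⁻¹ = [-58381/274118; -24658/137059]
step 1: x' = x̄ + K·y = [-22807/274118, -52196/137059]
step 1: P' = (I − K·H)·P̄ = [303011/274118 -212663/137059; -212663/137059 662647/274118]
step 2: x̄ = F·x = [-81585/137059, -185977/274118]
step 2: P̄ = F·P·Fᵀ + Q = [3769679/137059 2904283/137059; 2904283/137059 6025493/274118]
step 2: y = z − H·x̄ = [-293673/137059]
step 2: S = H·P̄·Hᵀ + R = [80966552/137059]
step 2: K = P̄·Hᵀ·S⁻¹ = [-17117603/80966552; -7369171/40483276]
step 2: x' = x̄ + K·y = [-11518239/80966552, -11676377/40483276]
step 2: P' = (I − K·H)·P̄ = [89053461/80966552 -62510695/40483276; -62510695/40483276 24362657/10120819]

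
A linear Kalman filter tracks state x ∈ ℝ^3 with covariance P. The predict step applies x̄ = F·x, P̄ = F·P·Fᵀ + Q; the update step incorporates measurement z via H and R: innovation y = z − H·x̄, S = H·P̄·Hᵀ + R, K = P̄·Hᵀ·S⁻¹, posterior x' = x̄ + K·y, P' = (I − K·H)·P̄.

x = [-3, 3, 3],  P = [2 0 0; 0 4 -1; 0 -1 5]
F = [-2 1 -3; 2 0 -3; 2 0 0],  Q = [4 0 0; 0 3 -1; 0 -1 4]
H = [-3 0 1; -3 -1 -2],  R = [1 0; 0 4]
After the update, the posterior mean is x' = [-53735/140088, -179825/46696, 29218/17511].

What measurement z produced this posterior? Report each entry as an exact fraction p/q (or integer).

z = [3, 1]

x̄ = F·x = [0, -15, -6]
P̄ = F·P·Fᵀ + Q = [67 40 -8; 40 56 7; -8 7 12]
S = H·P̄·Hᵀ + R = [664 668; 668 883]
K = P̄·Hᵀ·S⁻¹ = [-34247/140088 -2447/35022; 9047/46696 -4223/11674; 4558/17511 -3587/17511]
x' − x̄ = [-53735/140088, 520615/46696, 134284/17511] = K·y
y = (KᵀK)⁻¹·Kᵀ·(x' − x̄) = [9, -26]
z = y + H·x̄ = [9, -26] + [-6, 27] = [3, 1]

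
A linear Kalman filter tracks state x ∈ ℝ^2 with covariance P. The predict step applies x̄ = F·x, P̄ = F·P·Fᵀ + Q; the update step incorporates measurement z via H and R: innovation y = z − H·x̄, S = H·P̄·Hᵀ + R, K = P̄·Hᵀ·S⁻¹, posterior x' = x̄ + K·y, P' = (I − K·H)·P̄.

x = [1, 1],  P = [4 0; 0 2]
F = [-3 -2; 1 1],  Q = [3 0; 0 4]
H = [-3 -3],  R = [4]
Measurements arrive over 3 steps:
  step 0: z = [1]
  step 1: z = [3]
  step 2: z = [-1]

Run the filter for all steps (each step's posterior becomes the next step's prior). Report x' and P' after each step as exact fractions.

step 0: x' = [-401/229, 314/229], P' = [2114/229 -1990/229; -1990/229 1966/229]
step 1: x' = [-886/37501, -33747/37501], P' = [158284/37501 -144792/37501; -144792/37501 147560/37501]
step 2: x' = [6193944/4326319, -4659763/4326319], P' = [16604804/4326319 -15229672/4326319; -15229672/4326319 15710680/4326319]

step 0: x̄ = F·x = [-5, 2]
step 0: P̄ = F·P·Fᵀ + Q = [47 -16; -16 10]
step 0: y = z − H·x̄ = [-8]
step 0: S = H·P̄·Hᵀ + R = [229]
step 0: K = P̄·Hᵀ·S⁻¹ = [-93/229; 18/229]
step 0: x' = x̄ + K·y = [-401/229, 314/229]
step 0: P' = (I − K·H)·P̄ = [2114/229 -1990/229; -1990/229 1966/229]
step 1: x̄ = F·x = [575/229, -87/229]
step 1: P̄ = F·P·Fᵀ + Q = [3697/229 -324/229; -324/229 1016/229]
step 1: y = z − H·x̄ = [2151/229]
step 1: S = H·P̄·Hᵀ + R = [37501/229]
step 1: K = P̄·Hᵀ·S⁻¹ = [-10119/37501; -2076/37501]
step 1: x' = x̄ + K·y = [-886/37501, -33747/37501]
step 1: P' = (I − K·H)·P̄ = [158284/37501 -144792/37501; -144792/37501 147560/37501]
step 2: x̄ = F·x = [70152/37501, -34633/37501]
step 2: P̄ = F·P·Fᵀ + Q = [389795/37501 -46012/37501; -46012/37501 166264/37501]
step 2: y = z − H·x̄ = [69056/37501]
step 2: S = H·P̄·Hᵀ + R = [4326319/37501]
step 2: K = P̄·Hᵀ·S⁻¹ = [-1031349/4326319; -360756/4326319]
step 2: x' = x̄ + K·y = [6193944/4326319, -4659763/4326319]
step 2: P' = (I − K·H)·P̄ = [16604804/4326319 -15229672/4326319; -15229672/4326319 15710680/4326319]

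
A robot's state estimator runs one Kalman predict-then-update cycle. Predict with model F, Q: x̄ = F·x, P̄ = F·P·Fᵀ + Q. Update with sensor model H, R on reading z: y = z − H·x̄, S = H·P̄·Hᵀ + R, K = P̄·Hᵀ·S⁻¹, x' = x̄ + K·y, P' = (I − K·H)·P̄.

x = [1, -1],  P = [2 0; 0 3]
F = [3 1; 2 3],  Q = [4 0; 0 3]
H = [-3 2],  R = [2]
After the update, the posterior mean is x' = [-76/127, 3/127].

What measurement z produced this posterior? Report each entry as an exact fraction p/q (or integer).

x̄ = F·x = [2, -1]
P̄ = F·P·Fᵀ + Q = [25 21; 21 38]
S = H·P̄·Hᵀ + R = [127]
K = P̄·Hᵀ·S⁻¹ = [-33/127; 13/127]
x' − x̄ = [-330/127, 130/127] = K·y
y = (KᵀK)⁻¹·Kᵀ·(x' − x̄) = [10]
z = y + H·x̄ = [10] + [-8] = [2]

z = [2]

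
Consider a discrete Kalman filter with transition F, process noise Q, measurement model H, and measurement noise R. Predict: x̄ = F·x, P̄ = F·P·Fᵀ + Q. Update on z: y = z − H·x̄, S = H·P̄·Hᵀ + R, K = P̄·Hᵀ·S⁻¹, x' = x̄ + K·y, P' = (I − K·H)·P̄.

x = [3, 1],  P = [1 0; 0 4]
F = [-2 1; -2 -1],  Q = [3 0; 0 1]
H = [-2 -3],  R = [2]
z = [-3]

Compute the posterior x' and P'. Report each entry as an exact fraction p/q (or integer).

x̄ = F·x = [-5, -7]
P̄ = F·P·Fᵀ + Q = [11 0; 0 9]
y = z − H·x̄ = [-34]
S = H·P̄·Hᵀ + R = [127]
K = P̄·Hᵀ·S⁻¹ = [-22/127; -27/127]
x' = x̄ + K·y = [113/127, 29/127]
P' = (I − K·H)·P̄ = [913/127 -594/127; -594/127 414/127]

x' = [113/127, 29/127]
P' = [913/127 -594/127; -594/127 414/127]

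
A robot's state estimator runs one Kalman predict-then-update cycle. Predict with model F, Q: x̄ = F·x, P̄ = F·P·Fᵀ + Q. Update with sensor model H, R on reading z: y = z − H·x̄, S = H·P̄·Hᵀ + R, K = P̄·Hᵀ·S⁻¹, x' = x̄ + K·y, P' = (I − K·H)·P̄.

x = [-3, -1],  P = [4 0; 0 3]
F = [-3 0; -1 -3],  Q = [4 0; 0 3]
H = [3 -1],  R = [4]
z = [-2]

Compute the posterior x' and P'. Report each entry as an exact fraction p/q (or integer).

x' = [225/163, 955/163]
P' = [688/163 1848/163; 1848/163 5540/163]

x̄ = F·x = [9, 6]
P̄ = F·P·Fᵀ + Q = [40 12; 12 34]
y = z − H·x̄ = [-23]
S = H·P̄·Hᵀ + R = [326]
K = P̄·Hᵀ·S⁻¹ = [54/163; 1/163]
x' = x̄ + K·y = [225/163, 955/163]
P' = (I − K·H)·P̄ = [688/163 1848/163; 1848/163 5540/163]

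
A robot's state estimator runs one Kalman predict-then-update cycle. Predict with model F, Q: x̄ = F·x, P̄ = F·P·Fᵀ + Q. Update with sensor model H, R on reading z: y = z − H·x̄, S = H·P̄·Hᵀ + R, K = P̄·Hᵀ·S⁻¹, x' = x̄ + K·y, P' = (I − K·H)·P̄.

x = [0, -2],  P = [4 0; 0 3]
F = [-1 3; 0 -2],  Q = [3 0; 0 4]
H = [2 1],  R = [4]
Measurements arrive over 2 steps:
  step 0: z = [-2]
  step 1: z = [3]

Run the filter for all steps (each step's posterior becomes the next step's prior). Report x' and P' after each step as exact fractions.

step 0: x̄ = F·x = [-6, 4]
step 0: P̄ = F·P·Fᵀ + Q = [34 -18; -18 16]
step 0: y = z − H·x̄ = [6]
step 0: S = H·P̄·Hᵀ + R = [84]
step 0: K = P̄·Hᵀ·S⁻¹ = [25/42; -5/21]
step 0: x' = x̄ + K·y = [-17/7, 18/7]
step 0: P' = (I − K·H)·P̄ = [89/21 -128/21; -128/21 236/21]
step 1: x̄ = F·x = [71/7, -36/7]
step 1: P̄ = F·P·Fᵀ + Q = [3044/21 -1672/21; -1672/21 1028/21]
step 1: y = z − H·x̄ = [-85/7]
step 1: S = H·P̄·Hᵀ + R = [2200/7]
step 1: K = P̄·Hᵀ·S⁻¹ = [184/275; -193/550]
step 1: x' = x̄ + K·y = [111/55, -97/110]
step 1: P' = (I − K·H)·P̄ = [3508/825 -4808/825; -4808/825 8458/825]

step 0: x' = [-17/7, 18/7], P' = [89/21 -128/21; -128/21 236/21]
step 1: x' = [111/55, -97/110], P' = [3508/825 -4808/825; -4808/825 8458/825]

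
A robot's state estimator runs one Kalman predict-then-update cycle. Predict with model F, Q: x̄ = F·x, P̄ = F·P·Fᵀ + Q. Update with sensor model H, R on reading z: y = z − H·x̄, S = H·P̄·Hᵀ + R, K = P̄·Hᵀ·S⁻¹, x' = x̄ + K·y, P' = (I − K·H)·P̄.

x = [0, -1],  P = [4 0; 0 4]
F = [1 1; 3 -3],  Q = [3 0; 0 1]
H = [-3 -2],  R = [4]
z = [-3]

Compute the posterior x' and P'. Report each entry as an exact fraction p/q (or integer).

x̄ = F·x = [-1, 3]
P̄ = F·P·Fᵀ + Q = [11 0; 0 73]
y = z − H·x̄ = [0]
S = H·P̄·Hᵀ + R = [395]
K = P̄·Hᵀ·S⁻¹ = [-33/395; -146/395]
x' = x̄ + K·y = [-1, 3]
P' = (I − K·H)·P̄ = [3256/395 -4818/395; -4818/395 7519/395]

x' = [-1, 3]
P' = [3256/395 -4818/395; -4818/395 7519/395]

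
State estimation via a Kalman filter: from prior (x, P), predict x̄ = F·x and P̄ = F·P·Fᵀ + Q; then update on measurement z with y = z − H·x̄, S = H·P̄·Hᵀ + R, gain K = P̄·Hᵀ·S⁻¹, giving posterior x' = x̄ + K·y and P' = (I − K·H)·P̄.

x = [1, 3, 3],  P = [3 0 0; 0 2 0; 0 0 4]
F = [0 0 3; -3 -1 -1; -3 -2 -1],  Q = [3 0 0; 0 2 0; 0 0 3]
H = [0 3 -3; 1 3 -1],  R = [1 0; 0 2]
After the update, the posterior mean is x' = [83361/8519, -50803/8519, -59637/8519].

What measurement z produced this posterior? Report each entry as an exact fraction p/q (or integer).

x̄ = F·x = [9, -9, -12]
P̄ = F·P·Fᵀ + Q = [39 -12 -12; -12 35 35; -12 35 42]
S = H·P̄·Hᵀ + R = [64 21; 21 140]
K = P̄·Hᵀ·S⁻¹ = [-45/1217 960/8519; -174/1217 3712/8519; -573/1217 3705/8519]
x' − x̄ = [6690/8519, 25868/8519, 42591/8519] = K·y
y = (KᵀK)⁻¹·Kᵀ·(x' − x̄) = [-6, 5]
z = y + H·x̄ = [-6, 5] + [9, -6] = [3, -1]

z = [3, -1]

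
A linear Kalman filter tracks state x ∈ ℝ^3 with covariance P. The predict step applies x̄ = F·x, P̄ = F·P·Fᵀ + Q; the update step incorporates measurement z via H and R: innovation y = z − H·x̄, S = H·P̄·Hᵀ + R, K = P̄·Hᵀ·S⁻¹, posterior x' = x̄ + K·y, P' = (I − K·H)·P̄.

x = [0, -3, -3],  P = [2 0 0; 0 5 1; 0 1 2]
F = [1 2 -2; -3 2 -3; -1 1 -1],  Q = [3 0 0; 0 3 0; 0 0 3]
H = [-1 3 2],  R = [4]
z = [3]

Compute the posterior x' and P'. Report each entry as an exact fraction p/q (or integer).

x̄ = F·x = [0, 3, 0]
P̄ = F·P·Fᵀ + Q = [25 16 8; 16 47 17; 8 17 10]
y = z − H·x̄ = [-6]
S = H·P̄·Hᵀ + R = [568]
K = P̄·Hᵀ·S⁻¹ = [39/568; 159/568; 63/568]
x' = x̄ + K·y = [-117/284, 375/284, -189/284]
P' = (I − K·H)·P̄ = [12679/568 2887/568 2087/568; 2887/568 1415/568 -361/568; 2087/568 -361/568 1711/568]

x' = [-117/284, 375/284, -189/284]
P' = [12679/568 2887/568 2087/568; 2887/568 1415/568 -361/568; 2087/568 -361/568 1711/568]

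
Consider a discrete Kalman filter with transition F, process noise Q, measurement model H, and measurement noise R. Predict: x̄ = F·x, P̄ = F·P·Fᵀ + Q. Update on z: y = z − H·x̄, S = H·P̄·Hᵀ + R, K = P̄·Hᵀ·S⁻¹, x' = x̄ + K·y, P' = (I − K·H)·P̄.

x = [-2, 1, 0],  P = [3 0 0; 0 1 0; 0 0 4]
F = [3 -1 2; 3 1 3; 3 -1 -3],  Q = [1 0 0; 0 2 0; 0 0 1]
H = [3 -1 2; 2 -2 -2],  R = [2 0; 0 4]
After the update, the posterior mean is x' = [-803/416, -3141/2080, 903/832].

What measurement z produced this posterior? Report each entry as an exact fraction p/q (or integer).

z = [-2, -3]

x̄ = F·x = [-7, -5, -7]
P̄ = F·P·Fᵀ + Q = [45 50 4; 50 66 -10; 4 -10 65]
S = H·P̄·Hᵀ + R = [521 -246; -246 196]
K = P̄·Hᵀ·S⁻¹ = [69/208 135/416; 1199/5200 2373/10400; 47/416 -315/832]
x' − x̄ = [2109/416, 7259/2080, 6727/832] = K·y
y = (KᵀK)⁻¹·Kᵀ·(x' − x̄) = [28, -13]
z = y + H·x̄ = [28, -13] + [-30, 10] = [-2, -3]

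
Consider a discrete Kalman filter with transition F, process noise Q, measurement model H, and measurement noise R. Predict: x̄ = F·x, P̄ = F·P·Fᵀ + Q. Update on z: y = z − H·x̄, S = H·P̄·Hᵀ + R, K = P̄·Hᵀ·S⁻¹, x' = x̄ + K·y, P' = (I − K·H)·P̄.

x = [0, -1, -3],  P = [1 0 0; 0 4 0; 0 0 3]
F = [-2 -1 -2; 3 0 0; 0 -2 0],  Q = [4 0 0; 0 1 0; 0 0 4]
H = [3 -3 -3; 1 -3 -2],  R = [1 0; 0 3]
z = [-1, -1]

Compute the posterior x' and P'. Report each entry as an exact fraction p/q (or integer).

x' = [10489/11127, 912/3709, 10766/11127]
P' = [54440/11127 -9942/3709 82288/11127; -9942/3709 12754/3709 -22752/3709; 82288/11127 -22752/3709 149948/11127]

x̄ = F·x = [7, 0, 2]
P̄ = F·P·Fᵀ + Q = [24 -6 8; -6 10 0; 8 0 20]
y = z − H·x̄ = [-16, -4]
S = H·P̄·Hᵀ + R = [451 282; 282 201]
K = P̄·Hᵀ·S⁻¹ = [1978/3709 -6886/11127; 168/3709 -900/3709; 596/3709 -4280/11127]
x' = x̄ + K·y = [10489/11127, 912/3709, 10766/11127]
P' = (I − K·H)·P̄ = [54440/11127 -9942/3709 82288/11127; -9942/3709 12754/3709 -22752/3709; 82288/11127 -22752/3709 149948/11127]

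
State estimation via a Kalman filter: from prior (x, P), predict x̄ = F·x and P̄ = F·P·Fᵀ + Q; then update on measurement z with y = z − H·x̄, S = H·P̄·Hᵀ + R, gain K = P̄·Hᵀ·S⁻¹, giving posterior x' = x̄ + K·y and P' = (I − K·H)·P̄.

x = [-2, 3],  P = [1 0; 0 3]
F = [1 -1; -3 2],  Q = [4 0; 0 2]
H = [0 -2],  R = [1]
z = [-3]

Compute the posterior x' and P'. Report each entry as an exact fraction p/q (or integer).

x̄ = F·x = [-5, 12]
P̄ = F·P·Fᵀ + Q = [8 -9; -9 23]
y = z − H·x̄ = [21]
S = H·P̄·Hᵀ + R = [93]
K = P̄·Hᵀ·S⁻¹ = [6/31; -46/93]
x' = x̄ + K·y = [-29/31, 50/31]
P' = (I − K·H)·P̄ = [140/31 -3/31; -3/31 23/93]

x' = [-29/31, 50/31]
P' = [140/31 -3/31; -3/31 23/93]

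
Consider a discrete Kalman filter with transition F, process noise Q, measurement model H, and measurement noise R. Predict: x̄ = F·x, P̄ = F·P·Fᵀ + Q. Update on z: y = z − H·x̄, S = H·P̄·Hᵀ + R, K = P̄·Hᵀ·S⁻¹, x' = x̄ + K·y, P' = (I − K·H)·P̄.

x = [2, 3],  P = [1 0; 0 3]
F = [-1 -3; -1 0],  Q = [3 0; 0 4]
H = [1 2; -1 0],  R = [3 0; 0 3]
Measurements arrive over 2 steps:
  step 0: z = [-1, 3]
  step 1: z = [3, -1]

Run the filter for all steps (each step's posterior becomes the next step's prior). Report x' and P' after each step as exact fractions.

step 0: x' = [-2655/883, 568/883], P' = [2127/883 -915/883; -915/883 969/883]
step 1: x' = [81347/106671, 140867/106671], P' = [75851/35557 -34540/35557; -34540/35557 39581/35557]

step 0: x̄ = F·x = [-11, -2]
step 0: P̄ = F·P·Fᵀ + Q = [31 1; 1 5]
step 0: y = z − H·x̄ = [14, -8]
step 0: S = H·P̄·Hᵀ + R = [58 -33; -33 34]
step 0: K = P̄·Hᵀ·S⁻¹ = [99/883 -709/883; 341/883 305/883]
step 0: x' = x̄ + K·y = [-2655/883, 568/883]
step 0: P' = (I − K·H)·P̄ = [2127/883 -915/883; -915/883 969/883]
step 1: x̄ = F·x = [951/883, 2655/883]
step 1: P̄ = F·P·Fᵀ + Q = [8007/883 -618/883; -618/883 5659/883]
step 1: y = z − H·x̄ = [-3612/883, 68/883]
step 1: S = H·P̄·Hᵀ + R = [30820/883 -6771/883; -6771/883 10656/883]
step 1: K = P̄·Hᵀ·S⁻¹ = [61/961 -75851/106671; 402/961 34540/106671]
step 1: x' = x̄ + K·y = [81347/106671, 140867/106671]
step 1: P' = (I − K·H)·P̄ = [75851/35557 -34540/35557; -34540/35557 39581/35557]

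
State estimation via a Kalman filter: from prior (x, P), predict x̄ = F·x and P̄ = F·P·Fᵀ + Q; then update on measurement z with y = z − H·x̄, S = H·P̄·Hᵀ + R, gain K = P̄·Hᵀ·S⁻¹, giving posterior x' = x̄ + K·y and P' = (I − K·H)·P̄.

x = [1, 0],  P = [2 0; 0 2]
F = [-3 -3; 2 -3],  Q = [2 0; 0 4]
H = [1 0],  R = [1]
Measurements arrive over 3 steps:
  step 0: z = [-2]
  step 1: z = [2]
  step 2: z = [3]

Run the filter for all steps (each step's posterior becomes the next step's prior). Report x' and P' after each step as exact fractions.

step 0: x̄ = F·x = [-3, 2]
step 0: P̄ = F·P·Fᵀ + Q = [38 6; 6 30]
step 0: y = z − H·x̄ = [1]
step 0: S = H·P̄·Hᵀ + R = [39]
step 0: K = P̄·Hᵀ·S⁻¹ = [38/39; 2/13]
step 0: x' = x̄ + K·y = [-79/39, 28/13]
step 0: P' = (I − K·H)·P̄ = [38/39 2/13; 2/13 378/13]
step 1: x̄ = F·x = [-5/13, -410/39]
step 1: P̄ = F·P·Fᵀ + Q = [3578/13 3332/13; 3332/13 10442/39]
step 1: y = z − H·x̄ = [31/13]
step 1: S = H·P̄·Hᵀ + R = [3591/13]
step 1: K = P̄·Hᵀ·S⁻¹ = [3578/3591; 476/513]
step 1: x' = x̄ + K·y = [7151/3591, -4258/513]
step 1: P' = (I − K·H)·P̄ = [3578/3591 476/513; 476/513 15350/513]
step 2: x̄ = F·x = [22655/1197, 103720/3591]
step 2: P̄ = F·P·Fᵀ + Q = [118490/399 318526/1197; 318526/1197 955742/3591]
step 2: y = z − H·x̄ = [-19064/1197]
step 2: S = H·P̄·Hᵀ + R = [118889/399]
step 2: K = P̄·Hᵀ·S⁻¹ = [118490/118889; 318526/356667]
step 2: x' = x̄ + K·y = [1089065/356667, 5228728/356667]
step 2: P' = (I − K·H)·P̄ = [118490/118889 318526/356667; 318526/356667 3388582/118889]

step 0: x' = [-79/39, 28/13], P' = [38/39 2/13; 2/13 378/13]
step 1: x' = [7151/3591, -4258/513], P' = [3578/3591 476/513; 476/513 15350/513]
step 2: x' = [1089065/356667, 5228728/356667], P' = [118490/118889 318526/356667; 318526/356667 3388582/118889]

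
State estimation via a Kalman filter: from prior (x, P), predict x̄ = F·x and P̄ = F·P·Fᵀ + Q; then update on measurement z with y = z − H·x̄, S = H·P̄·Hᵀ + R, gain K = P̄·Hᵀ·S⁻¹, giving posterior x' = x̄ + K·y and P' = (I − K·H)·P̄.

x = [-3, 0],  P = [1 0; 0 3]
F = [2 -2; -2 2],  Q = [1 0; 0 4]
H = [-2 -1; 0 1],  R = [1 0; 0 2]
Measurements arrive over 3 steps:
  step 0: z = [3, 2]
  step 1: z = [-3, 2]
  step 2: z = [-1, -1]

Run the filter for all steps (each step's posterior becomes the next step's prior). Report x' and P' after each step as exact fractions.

step 0: x̄ = F·x = [-6, 6]
step 0: P̄ = F·P·Fᵀ + Q = [17 -16; -16 20]
step 0: y = z − H·x̄ = [-3, -4]
step 0: S = H·P̄·Hᵀ + R = [25 12; 12 22]
step 0: K = P̄·Hᵀ·S⁻¹ = [-102/203 -92/203; 12/203 178/203]
step 0: x' = x̄ + K·y = [-544/203, 470/203]
step 0: P' = (I − K·H)·P̄ = [143/203 -184/203; -184/203 356/203]
step 1: x̄ = F·x = [-2028/203, 2028/203]
step 1: P̄ = F·P·Fᵀ + Q = [3671/203 -3468/203; -3468/203 4280/203]
step 1: y = z − H·x̄ = [-2637/203, -1622/203]
step 1: S = H·P̄·Hᵀ + R = [5295/203 2656/203; 2656/203 4686/203]
step 1: K = P̄·Hᵀ·S⁻¹ = [-22026/43739 -19886/43739; 2656/43739 38444/43739]
step 1: x' = x̄ + K·y = [8054/43739, 95284/43739]
step 1: P' = (I − K·H)·P̄ = [30899/43739 -39772/43739; -39772/43739 76888/43739]
step 2: x̄ = F·x = [-174460/43739, 174460/43739]
step 2: P̄ = F·P·Fᵀ + Q = [793063/43739 -749324/43739; -749324/43739 924280/43739]
step 2: y = z − H·x̄ = [-218199/43739, -218199/43739]
step 2: S = H·P̄·Hᵀ + R = [1142975/43739 574368/43739; 574368/43739 1011758/43739]
step 2: K = P̄·Hᵀ·S⁻¹ = [-4758378/9448267 -4296238/9448267; 574368/9448267 8305292/9448267]
step 2: x' = x̄ + K·y = [7484476/9448267, -6611680/9448267]
step 2: P' = (I − K·H)·P̄ = [6675427/9448267 -8592476/9448267; -8592476/9448267 16610584/9448267]

step 0: x' = [-544/203, 470/203], P' = [143/203 -184/203; -184/203 356/203]
step 1: x' = [8054/43739, 95284/43739], P' = [30899/43739 -39772/43739; -39772/43739 76888/43739]
step 2: x' = [7484476/9448267, -6611680/9448267], P' = [6675427/9448267 -8592476/9448267; -8592476/9448267 16610584/9448267]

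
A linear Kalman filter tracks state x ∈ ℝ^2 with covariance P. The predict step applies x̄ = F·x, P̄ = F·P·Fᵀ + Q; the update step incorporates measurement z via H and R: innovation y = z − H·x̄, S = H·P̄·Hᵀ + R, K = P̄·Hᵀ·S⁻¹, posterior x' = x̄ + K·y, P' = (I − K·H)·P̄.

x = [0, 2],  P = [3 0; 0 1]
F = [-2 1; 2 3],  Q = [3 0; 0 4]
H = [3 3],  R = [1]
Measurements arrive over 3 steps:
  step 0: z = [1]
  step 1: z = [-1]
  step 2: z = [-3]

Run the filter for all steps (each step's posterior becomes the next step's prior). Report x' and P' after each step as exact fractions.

step 0: x' = [-67/208, 9/13], P' = [2887/208 -180/13; -180/13 181/13]
step 1: x' = [-25567/26896, 8321/13448], P' = [78119/26896 -18979/6724; -18979/6724 19175/6724]
step 2: x' = [16512/199471, -1716181/1595768], P' = [1124749/398942 -1093661/398942; -1093661/398942 2213613/797884]

step 0: x̄ = F·x = [2, 6]
step 0: P̄ = F·P·Fᵀ + Q = [16 -9; -9 25]
step 0: y = z − H·x̄ = [-23]
step 0: S = H·P̄·Hᵀ + R = [208]
step 0: K = P̄·Hᵀ·S⁻¹ = [21/208; 3/13]
step 0: x' = x̄ + K·y = [-67/208, 9/13]
step 0: P' = (I − K·H)·P̄ = [2887/208 -180/13; -180/13 181/13]
step 1: x̄ = F·x = [139/104, 149/104]
step 1: P̄ = F·P·Fᵀ + Q = [6647/52 2165/52; 2165/52 971/52]
step 1: y = z − H·x̄ = [-121/13]
step 1: S = H·P̄·Hᵀ + R = [26896/13]
step 1: K = P̄·Hᵀ·S⁻¹ = [6609/26896; 147/1681]
step 1: x' = x̄ + K·y = [-25567/26896, 8321/13448]
step 1: P' = (I − K·H)·P̄ = [78119/26896 -18979/6724; -18979/6724 19175/6724]
step 2: x̄ = F·x = [4236/1681, -151/3362]
step 2: P̄ = F·P·Fᵀ + Q = [96691/3362 27661/3362; 27661/3362 24921/3362]
step 2: y = z − H·x̄ = [-35049/3362]
step 2: S = H·P̄·Hᵀ + R = [797884/1681]
step 2: K = P̄·Hᵀ·S⁻¹ = [46632/199471; 78873/797884]
step 2: x' = x̄ + K·y = [16512/199471, -1716181/1595768]
step 2: P' = (I − K·H)·P̄ = [1124749/398942 -1093661/398942; -1093661/398942 2213613/797884]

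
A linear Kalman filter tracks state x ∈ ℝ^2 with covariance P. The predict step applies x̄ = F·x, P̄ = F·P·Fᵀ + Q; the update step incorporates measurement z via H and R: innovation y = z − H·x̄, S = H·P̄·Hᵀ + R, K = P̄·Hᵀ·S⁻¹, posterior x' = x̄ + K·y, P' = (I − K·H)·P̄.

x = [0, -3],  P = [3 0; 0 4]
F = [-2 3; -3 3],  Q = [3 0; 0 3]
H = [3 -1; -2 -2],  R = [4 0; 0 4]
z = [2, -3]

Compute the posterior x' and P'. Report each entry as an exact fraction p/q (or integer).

x̄ = F·x = [-9, -9]
P̄ = F·P·Fᵀ + Q = [51 54; 54 66]
y = z − H·x̄ = [20, -39]
S = H·P̄·Hᵀ + R = [205 -390; -390 904]
K = P̄·Hᵀ·S⁻¹ = [1899/8305 -222/1661; -1704/8305 -588/1661]
x' = x̄ + K·y = [1305/1661, 1167/1661]
P' = (I − K·H)·P̄ = [2454/8305 -234/8305; -234/8305 6114/8305]

x' = [1305/1661, 1167/1661]
P' = [2454/8305 -234/8305; -234/8305 6114/8305]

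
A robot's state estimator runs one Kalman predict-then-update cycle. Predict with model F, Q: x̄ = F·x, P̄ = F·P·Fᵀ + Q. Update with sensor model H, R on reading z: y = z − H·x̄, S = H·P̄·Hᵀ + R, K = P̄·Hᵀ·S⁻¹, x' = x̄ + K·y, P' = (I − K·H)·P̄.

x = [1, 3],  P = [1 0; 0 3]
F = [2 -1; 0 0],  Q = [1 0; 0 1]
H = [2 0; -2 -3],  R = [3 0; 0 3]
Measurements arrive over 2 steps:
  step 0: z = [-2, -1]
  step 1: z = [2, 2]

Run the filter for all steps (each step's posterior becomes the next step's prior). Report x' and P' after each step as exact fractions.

step 0: x̄ = F·x = [-1, 0]
step 0: P̄ = F·P·Fᵀ + Q = [8 0; 0 1]
step 0: y = z − H·x̄ = [0, -3]
step 0: S = H·P̄·Hᵀ + R = [35 -32; -32 44]
step 0: K = P̄·Hᵀ·S⁻¹ = [16/43 -4/43; -8/43 -35/172]
step 0: x' = x̄ + K·y = [-31/43, 105/172]
step 0: P' = (I − K·H)·P̄ = [24/43 -12/43; -12/43 67/172]
step 1: x̄ = F·x = [-353/172, 0]
step 1: P̄ = F·P·Fᵀ + Q = [815/172 0; 0 1]
step 1: y = z − H·x̄ = [525/86, -181/86]
step 1: S = H·P̄·Hᵀ + R = [944/43 -815/43; -815/43 1331/43]
step 1: K = P̄·Hᵀ·S⁻¹ = [1630/4591 -815/9182; -815/4591 -944/4591]
step 1: x' = x̄ + K·y = [1386/4591, -5977/9182]
step 1: P' = (I − K·H)·P̄ = [2445/4591 -2445/9182; -2445/9182 1759/4591]

step 0: x' = [-31/43, 105/172], P' = [24/43 -12/43; -12/43 67/172]
step 1: x' = [1386/4591, -5977/9182], P' = [2445/4591 -2445/9182; -2445/9182 1759/4591]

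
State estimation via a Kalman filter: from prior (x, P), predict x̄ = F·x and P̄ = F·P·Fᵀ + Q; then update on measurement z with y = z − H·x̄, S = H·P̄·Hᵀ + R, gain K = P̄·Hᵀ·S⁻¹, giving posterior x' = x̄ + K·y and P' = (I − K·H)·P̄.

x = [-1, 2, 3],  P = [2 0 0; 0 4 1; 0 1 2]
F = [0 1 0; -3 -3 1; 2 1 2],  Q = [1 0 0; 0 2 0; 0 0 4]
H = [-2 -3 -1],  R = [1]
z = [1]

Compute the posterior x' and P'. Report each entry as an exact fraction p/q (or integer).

x' = [705/259, -1199/259, 277/37]
P' = [1006/259 -996/259 137/37; -996/259 1587/259 -380/37; 137/37 -380/37 861/37]

x̄ = F·x = [2, 0, 6]
P̄ = F·P·Fᵀ + Q = [5 -11 6; -11 52 -25; 6 -25 28]
y = z − H·x̄ = [11]
S = H·P̄·Hᵀ + R = [259]
K = P̄·Hᵀ·S⁻¹ = [17/259; -109/259; 5/37]
x' = x̄ + K·y = [705/259, -1199/259, 277/37]
P' = (I − K·H)·P̄ = [1006/259 -996/259 137/37; -996/259 1587/259 -380/37; 137/37 -380/37 861/37]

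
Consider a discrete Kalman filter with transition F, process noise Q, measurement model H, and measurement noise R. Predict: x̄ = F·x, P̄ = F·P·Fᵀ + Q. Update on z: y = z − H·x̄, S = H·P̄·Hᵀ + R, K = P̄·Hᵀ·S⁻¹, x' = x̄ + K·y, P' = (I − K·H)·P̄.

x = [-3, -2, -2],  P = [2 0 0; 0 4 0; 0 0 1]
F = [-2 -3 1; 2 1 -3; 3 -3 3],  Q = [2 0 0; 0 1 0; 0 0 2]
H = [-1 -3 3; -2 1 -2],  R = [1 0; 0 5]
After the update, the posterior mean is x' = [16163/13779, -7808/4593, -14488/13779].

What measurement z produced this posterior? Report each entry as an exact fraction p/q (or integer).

x̄ = F·x = [10, -2, -9]
P̄ = F·P·Fᵀ + Q = [47 -23 27; -23 22 -9; 27 -9 65]
S = H·P̄·Hᵀ + R = [693 -666; -666 819]
K = P̄·Hᵀ·S⁻¹ = [-3281/13779 -5545/13779; -2/4593 1442/13779; 3463/13779 -431/13779]
x' − x̄ = [-121627/13779, 1378/4593, 109523/13779] = K·y
y = (KᵀK)⁻¹·Kᵀ·(x' − x̄) = [32, 3]
z = y + H·x̄ = [32, 3] + [-31, -4] = [1, -1]

z = [1, -1]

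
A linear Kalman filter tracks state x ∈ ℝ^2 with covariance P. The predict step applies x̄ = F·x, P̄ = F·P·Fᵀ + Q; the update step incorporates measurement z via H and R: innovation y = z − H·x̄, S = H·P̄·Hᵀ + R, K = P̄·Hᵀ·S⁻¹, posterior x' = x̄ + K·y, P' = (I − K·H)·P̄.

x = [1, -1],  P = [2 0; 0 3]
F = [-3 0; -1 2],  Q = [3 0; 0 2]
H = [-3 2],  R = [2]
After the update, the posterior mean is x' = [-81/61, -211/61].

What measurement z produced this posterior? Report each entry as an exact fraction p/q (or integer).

x̄ = F·x = [-3, -3]
P̄ = F·P·Fᵀ + Q = [21 6; 6 16]
S = H·P̄·Hᵀ + R = [183]
K = P̄·Hᵀ·S⁻¹ = [-17/61; 14/183]
x' − x̄ = [102/61, -28/61] = K·y
y = (KᵀK)⁻¹·Kᵀ·(x' − x̄) = [-6]
z = y + H·x̄ = [-6] + [3] = [-3]

z = [-3]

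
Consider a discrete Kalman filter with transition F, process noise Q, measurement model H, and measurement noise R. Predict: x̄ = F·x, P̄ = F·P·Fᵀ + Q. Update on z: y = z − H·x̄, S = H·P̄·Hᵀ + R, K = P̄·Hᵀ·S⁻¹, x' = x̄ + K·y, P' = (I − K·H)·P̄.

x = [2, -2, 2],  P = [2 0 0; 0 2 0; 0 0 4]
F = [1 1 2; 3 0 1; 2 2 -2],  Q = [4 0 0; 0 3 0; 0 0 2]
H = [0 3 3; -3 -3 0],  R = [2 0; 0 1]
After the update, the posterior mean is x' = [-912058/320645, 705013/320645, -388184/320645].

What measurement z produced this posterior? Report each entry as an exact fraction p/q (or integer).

z = [3, 2]

x̄ = F·x = [4, 8, -4]
P̄ = F·P·Fᵀ + Q = [24 14 -8; 14 25 4; -8 4 34]
S = H·P̄·Hᵀ + R = [605 -315; -315 694]
K = P̄·Hᵀ·S⁻¹ = [-23418/320645 -12660/64129; 23523/320645 -8676/64129; 82896/320645 8634/64129]
x' − x̄ = [-2194638/320645, -1860147/320645, 894396/320645] = K·y
y = (KᵀK)⁻¹·Kᵀ·(x' − x̄) = [-9, 38]
z = y + H·x̄ = [-9, 38] + [12, -36] = [3, 2]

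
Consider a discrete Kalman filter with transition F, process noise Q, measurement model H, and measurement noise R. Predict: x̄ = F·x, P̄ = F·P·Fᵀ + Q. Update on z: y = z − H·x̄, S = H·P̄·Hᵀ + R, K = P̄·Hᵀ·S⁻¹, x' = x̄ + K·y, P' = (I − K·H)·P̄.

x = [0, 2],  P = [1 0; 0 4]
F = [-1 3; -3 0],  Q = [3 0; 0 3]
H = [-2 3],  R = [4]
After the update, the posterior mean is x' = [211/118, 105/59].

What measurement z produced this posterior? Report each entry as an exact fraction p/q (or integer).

z = [2]

x̄ = F·x = [6, 0]
P̄ = F·P·Fᵀ + Q = [40 3; 3 12]
S = H·P̄·Hᵀ + R = [236]
K = P̄·Hᵀ·S⁻¹ = [-71/236; 15/118]
x' − x̄ = [-497/118, 105/59] = K·y
y = (KᵀK)⁻¹·Kᵀ·(x' − x̄) = [14]
z = y + H·x̄ = [14] + [-12] = [2]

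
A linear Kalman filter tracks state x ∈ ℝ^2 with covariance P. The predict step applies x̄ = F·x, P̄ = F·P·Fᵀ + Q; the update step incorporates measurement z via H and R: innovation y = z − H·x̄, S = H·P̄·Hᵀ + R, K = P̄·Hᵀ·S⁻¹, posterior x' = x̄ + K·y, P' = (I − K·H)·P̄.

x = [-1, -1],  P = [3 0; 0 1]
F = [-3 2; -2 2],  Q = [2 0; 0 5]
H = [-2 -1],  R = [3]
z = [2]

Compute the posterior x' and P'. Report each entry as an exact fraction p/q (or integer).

x' = [-27/61, -65/61]
P' = [77/61 -88/61; -88/61 899/244]

x̄ = F·x = [1, 0]
P̄ = F·P·Fᵀ + Q = [33 22; 22 21]
y = z − H·x̄ = [4]
S = H·P̄·Hᵀ + R = [244]
K = P̄·Hᵀ·S⁻¹ = [-22/61; -65/244]
x' = x̄ + K·y = [-27/61, -65/61]
P' = (I − K·H)·P̄ = [77/61 -88/61; -88/61 899/244]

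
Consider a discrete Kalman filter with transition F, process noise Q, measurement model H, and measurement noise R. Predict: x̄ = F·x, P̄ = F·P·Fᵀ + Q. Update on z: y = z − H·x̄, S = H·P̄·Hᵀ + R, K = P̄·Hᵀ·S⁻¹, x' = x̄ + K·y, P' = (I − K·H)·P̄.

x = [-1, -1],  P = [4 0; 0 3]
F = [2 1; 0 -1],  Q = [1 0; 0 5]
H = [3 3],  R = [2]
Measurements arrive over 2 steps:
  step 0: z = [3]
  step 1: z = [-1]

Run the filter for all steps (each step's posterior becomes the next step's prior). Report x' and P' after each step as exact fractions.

step 0: x' = [-141/200, 67/40], P' = [1399/200 -273/40; -273/40 55/8]
step 1: x' = [11506/15391, -16744/15391], P' = [25916/15391 -24383/15391; -24383/15391 26248/15391]

step 0: x̄ = F·x = [-3, 1]
step 0: P̄ = F·P·Fᵀ + Q = [20 -3; -3 8]
step 0: y = z − H·x̄ = [9]
step 0: S = H·P̄·Hᵀ + R = [200]
step 0: K = P̄·Hᵀ·S⁻¹ = [51/200; 3/40]
step 0: x' = x̄ + K·y = [-141/200, 67/40]
step 0: P' = (I − K·H)·P̄ = [1399/200 -273/40; -273/40 55/8]
step 1: x̄ = F·x = [53/200, -67/40]
step 1: P̄ = F·P·Fᵀ + Q = [1711/200 271/40; 271/40 95/8]
step 1: y = z − H·x̄ = [323/100]
step 1: S = H·P̄·Hᵀ + R = [15391/50]
step 1: K = P̄·Hᵀ·S⁻¹ = [4599/30782; 5595/30782]
step 1: x' = x̄ + K·y = [11506/15391, -16744/15391]
step 1: P' = (I − K·H)·P̄ = [25916/15391 -24383/15391; -24383/15391 26248/15391]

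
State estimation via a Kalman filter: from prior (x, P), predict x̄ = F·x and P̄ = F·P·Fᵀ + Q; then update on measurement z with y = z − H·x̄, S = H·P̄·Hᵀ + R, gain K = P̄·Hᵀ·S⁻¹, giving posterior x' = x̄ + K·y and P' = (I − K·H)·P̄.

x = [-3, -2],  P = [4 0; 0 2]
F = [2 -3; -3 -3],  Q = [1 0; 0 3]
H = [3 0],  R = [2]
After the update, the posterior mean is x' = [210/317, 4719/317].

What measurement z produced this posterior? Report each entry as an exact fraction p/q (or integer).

x̄ = F·x = [0, 15]
P̄ = F·P·Fᵀ + Q = [35 -6; -6 57]
S = H·P̄·Hᵀ + R = [317]
K = P̄·Hᵀ·S⁻¹ = [105/317; -18/317]
x' − x̄ = [210/317, -36/317] = K·y
y = (KᵀK)⁻¹·Kᵀ·(x' − x̄) = [2]
z = y + H·x̄ = [2] + [0] = [2]

z = [2]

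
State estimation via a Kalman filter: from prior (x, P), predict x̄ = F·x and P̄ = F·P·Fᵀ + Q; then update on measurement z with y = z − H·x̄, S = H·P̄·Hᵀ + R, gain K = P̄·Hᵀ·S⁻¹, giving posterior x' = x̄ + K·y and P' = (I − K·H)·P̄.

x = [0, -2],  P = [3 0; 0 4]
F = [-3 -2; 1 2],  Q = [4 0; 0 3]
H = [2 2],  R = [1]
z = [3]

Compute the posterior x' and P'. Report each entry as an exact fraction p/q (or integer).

x̄ = F·x = [4, -4]
P̄ = F·P·Fᵀ + Q = [47 -25; -25 22]
y = z − H·x̄ = [3]
S = H·P̄·Hᵀ + R = [77]
K = P̄·Hᵀ·S⁻¹ = [4/7; -6/77]
x' = x̄ + K·y = [40/7, -326/77]
P' = (I − K·H)·P̄ = [153/7 -151/7; -151/7 1658/77]

x' = [40/7, -326/77]
P' = [153/7 -151/7; -151/7 1658/77]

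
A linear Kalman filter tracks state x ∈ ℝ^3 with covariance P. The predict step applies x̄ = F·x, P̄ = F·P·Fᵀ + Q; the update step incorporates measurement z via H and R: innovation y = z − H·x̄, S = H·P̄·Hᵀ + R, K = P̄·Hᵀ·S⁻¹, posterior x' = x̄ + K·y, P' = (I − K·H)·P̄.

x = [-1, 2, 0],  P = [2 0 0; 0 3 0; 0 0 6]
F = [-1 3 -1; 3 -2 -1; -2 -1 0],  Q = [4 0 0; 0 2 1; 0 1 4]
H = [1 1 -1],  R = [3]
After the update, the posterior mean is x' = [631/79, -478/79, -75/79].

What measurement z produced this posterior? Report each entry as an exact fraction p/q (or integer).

x̄ = F·x = [7, -7, 0]
P̄ = F·P·Fᵀ + Q = [39 -18 -5; -18 38 -5; -5 -5 15]
S = H·P̄·Hᵀ + R = [79]
K = P̄·Hᵀ·S⁻¹ = [26/79; 25/79; -25/79]
x' − x̄ = [78/79, 75/79, -75/79] = K·y
y = (KᵀK)⁻¹·Kᵀ·(x' − x̄) = [3]
z = y + H·x̄ = [3] + [0] = [3]

z = [3]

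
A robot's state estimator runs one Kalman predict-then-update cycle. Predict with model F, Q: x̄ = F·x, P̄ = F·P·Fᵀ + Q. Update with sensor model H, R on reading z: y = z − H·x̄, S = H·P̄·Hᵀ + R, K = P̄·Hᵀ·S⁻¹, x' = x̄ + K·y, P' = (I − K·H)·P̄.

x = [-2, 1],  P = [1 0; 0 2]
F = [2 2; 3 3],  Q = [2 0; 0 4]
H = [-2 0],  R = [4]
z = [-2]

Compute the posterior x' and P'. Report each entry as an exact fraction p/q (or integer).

x' = [4/5, 3/5]
P' = [14/15 6/5; 6/5 47/5]

x̄ = F·x = [-2, -3]
P̄ = F·P·Fᵀ + Q = [14 18; 18 31]
y = z − H·x̄ = [-6]
S = H·P̄·Hᵀ + R = [60]
K = P̄·Hᵀ·S⁻¹ = [-7/15; -3/5]
x' = x̄ + K·y = [4/5, 3/5]
P' = (I − K·H)·P̄ = [14/15 6/5; 6/5 47/5]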